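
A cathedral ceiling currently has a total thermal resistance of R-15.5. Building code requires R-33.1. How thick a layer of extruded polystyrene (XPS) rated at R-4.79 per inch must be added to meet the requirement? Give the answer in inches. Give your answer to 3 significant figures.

3.67 in

ΔR = 33.1 − 15.5 = 17.6 ft²·°F·h/BTU
L = ΔR / (R/in) = 17.6/4.79 = 3.674 in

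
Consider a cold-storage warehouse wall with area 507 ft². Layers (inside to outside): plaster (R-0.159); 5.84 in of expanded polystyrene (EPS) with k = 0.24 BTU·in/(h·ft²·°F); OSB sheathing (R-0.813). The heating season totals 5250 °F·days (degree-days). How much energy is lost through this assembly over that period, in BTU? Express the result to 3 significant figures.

2520000 BTU

5.84/0.24 = 24.33
R_total = 0.159 + 24.33 + 0.813 = 25.31 ft²·°F·h/BTU
E = A × HDD × 24 / R = 507 × 5250 × 24 / 25.31 = 2524000 BTU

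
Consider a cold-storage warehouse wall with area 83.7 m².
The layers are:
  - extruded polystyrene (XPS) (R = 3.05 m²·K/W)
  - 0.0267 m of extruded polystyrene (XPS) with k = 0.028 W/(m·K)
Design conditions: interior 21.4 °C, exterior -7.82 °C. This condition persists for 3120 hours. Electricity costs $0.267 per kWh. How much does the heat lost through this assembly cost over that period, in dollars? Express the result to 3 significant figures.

509 dollars

0.0267/0.028 = 0.9536
R_total = 3.05 + 0.9536 = 4.004 m²·K/W
Q = 83.7 × (21.4 − (-7.82)) / 4.004 = 610.9 W
E = 610.9 W × 3120 h / 1000 = 1906 kWh
Cost = 1906 × 0.267 = $508.9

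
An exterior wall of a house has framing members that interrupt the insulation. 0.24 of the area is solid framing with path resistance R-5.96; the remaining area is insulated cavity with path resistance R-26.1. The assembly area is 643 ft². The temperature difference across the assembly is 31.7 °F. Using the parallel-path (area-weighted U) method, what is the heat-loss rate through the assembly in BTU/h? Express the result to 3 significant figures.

U_eff = 0.76/26.1 + 0.24/5.96 = 0.02912 + 0.04027 = 0.06939
R_eff = 1/U_eff = 14.41 ft²·°F·h/BTU
Q = 643 × 31.7 / 14.41 = 1414 BTU/h

1410 BTU/h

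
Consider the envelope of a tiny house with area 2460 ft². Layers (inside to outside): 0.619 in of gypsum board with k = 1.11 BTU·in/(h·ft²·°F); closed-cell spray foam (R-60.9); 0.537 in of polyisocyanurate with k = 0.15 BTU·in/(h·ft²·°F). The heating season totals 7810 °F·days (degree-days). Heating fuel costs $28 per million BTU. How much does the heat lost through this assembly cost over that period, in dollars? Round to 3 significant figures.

199 dollars

0.619/1.11 = 0.5577
0.537/0.15 = 3.58
R_total = 0.5577 + 60.9 + 3.58 = 65.04 ft²·°F·h/BTU
E = A × HDD × 24 / R = 2460 × 7810 × 24 / 65.04 = 7090000 BTU
Cost = 7090000/10⁶ × 28 = $198.5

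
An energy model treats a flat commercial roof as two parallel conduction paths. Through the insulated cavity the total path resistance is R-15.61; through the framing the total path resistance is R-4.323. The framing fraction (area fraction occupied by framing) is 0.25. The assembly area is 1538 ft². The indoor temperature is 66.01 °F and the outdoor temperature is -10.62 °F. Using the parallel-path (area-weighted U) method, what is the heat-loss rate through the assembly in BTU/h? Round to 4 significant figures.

12480 BTU/h

U_eff = 0.75/15.61 + 0.25/4.323 = 0.048046 + 0.05783 = 0.10588
R_eff = 1/U_eff = 9.445 ft²·°F·h/BTU
Q = 1538 × (66.01 − (-10.62)) / 9.445 = 12478 BTU/h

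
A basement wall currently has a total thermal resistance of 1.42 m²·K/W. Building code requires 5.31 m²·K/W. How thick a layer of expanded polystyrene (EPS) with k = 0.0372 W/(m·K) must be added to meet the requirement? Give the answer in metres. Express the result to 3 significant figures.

ΔR = 5.31 − 1.42 = 3.89 m²·K/W
L = ΔR × k = 3.89 × 0.0372 = 0.1447 m

0.145 m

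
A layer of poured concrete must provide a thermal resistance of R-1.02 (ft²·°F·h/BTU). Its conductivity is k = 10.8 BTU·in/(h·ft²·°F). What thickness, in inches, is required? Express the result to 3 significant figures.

11.0 in

L = R × k = 1.02 × 10.8 = 11.02 in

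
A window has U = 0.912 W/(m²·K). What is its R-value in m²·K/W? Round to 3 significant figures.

R = 1/U = 1/0.912 = 1.096

1.10 m²·K/W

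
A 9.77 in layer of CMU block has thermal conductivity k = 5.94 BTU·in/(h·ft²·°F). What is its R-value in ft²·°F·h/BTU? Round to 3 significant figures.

R = L/k = 9.77/5.94 = 1.645 ft²·°F·h/BTU

1.64 ft²·°F·h/BTU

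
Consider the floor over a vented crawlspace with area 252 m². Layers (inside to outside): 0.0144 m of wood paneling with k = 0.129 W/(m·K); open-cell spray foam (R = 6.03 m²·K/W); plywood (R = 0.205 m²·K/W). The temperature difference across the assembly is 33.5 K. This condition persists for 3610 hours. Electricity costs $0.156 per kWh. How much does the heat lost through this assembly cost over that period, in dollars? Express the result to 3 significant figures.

749 dollars

0.0144/0.129 = 0.1116
R_total = 0.1116 + 6.03 + 0.205 = 6.347 m²·K/W
Q = 252 × 33.5 / 6.347 = 1330 W
E = 1330 W × 3610 h / 1000 = 4802 kWh
Cost = 4802 × 0.156 = $749.1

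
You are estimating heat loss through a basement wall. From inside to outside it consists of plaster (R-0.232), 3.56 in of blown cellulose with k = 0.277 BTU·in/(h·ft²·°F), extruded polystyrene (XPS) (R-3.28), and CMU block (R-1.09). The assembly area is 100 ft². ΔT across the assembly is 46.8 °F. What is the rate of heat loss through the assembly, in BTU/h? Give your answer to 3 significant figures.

268 BTU/h

3.56/0.277 = 12.85
R_total = 0.232 + 12.85 + 3.28 + 1.09 = 17.45 ft²·°F·h/BTU
Q = A·ΔT/R = 100 × 46.8 / 17.45 = 268.1 BTU/h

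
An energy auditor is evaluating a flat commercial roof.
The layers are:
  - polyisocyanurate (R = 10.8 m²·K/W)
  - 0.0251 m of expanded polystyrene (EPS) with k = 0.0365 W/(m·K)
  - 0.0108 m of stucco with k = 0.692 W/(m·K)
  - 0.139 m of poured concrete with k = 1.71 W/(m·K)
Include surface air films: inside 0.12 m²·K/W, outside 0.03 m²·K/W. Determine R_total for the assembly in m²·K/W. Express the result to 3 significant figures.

0.0251/0.0365 = 0.6877
0.0108/0.692 = 0.01561
0.139/1.71 = 0.08129
R_total = 0.12 + 10.8 + 0.6877 + 0.01561 + 0.08129 + 0.03 = 11.73 m²·K/W

11.7 m²·K/W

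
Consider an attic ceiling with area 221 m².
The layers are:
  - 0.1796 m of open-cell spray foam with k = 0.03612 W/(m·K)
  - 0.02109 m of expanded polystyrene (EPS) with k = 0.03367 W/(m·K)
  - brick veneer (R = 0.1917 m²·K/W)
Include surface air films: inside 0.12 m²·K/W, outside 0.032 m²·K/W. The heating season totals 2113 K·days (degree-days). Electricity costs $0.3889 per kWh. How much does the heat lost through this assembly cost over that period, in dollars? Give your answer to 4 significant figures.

0.1796/0.03612 = 4.9723
0.02109/0.03367 = 0.62637
R_total = 0.12 + 4.9723 + 0.62637 + 0.1917 + 0.032 = 5.9424 m²·K/W
E = A × HDD × 24 / R / 1000 = 221 × 2113 × 24 / 5.9424 / 1000 = 1886 kWh
Cost = 1886 × 0.3889 = $733.47

733.5 dollars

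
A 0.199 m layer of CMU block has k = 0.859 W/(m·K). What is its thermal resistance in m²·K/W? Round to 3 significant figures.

0.232 m²·K/W

R = L/k = 0.199/0.859 = 0.2317 m²·K/W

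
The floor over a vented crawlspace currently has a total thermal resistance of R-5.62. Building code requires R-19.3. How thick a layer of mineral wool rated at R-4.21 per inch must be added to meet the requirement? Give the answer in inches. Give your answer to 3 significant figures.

ΔR = 19.3 − 5.62 = 13.68 ft²·°F·h/BTU
L = ΔR / (R/in) = 13.68/4.21 = 3.249 in

3.25 in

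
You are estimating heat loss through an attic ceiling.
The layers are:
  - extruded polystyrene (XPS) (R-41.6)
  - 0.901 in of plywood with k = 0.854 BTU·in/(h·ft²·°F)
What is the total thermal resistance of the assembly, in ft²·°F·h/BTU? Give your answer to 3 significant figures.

0.901/0.854 = 1.055
R_total = 41.6 + 1.055 = 42.66 ft²·°F·h/BTU

42.7 ft²·°F·h/BTU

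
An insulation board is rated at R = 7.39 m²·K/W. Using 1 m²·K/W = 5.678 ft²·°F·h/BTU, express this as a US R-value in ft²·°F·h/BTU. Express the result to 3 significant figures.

42.0 ft²·°F·h/BTU

R_US = 7.39 × 5.678 = 41.96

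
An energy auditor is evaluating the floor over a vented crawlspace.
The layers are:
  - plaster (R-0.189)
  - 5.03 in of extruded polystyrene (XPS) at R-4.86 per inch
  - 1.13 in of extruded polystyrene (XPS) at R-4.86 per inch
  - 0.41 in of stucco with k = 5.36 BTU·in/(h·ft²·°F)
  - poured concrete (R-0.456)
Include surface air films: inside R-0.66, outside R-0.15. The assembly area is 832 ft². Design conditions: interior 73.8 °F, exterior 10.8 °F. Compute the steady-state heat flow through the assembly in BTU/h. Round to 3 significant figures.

5.03 × 4.86 = 24.45
1.13 × 4.86 = 5.492
0.41/5.36 = 0.07649
R_total = 0.66 + 0.189 + 24.45 + 5.492 + 0.07649 + 0.456 + 0.15 = 31.47 ft²·°F·h/BTU
Q = A·ΔT/R = 832 × (73.8 − 10.8) / 31.47 = 1666 BTU/h

1670 BTU/h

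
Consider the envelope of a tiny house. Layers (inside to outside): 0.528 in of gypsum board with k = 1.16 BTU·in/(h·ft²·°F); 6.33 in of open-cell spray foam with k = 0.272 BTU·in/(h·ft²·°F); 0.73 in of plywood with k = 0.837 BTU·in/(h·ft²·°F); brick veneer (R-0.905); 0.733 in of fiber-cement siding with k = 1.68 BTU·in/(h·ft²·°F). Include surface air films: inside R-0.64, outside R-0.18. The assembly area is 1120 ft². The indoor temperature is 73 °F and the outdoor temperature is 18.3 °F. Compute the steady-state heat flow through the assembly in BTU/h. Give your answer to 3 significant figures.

0.528/1.16 = 0.4552
6.33/0.272 = 23.27
0.73/0.837 = 0.8722
0.733/1.68 = 0.4363
R_total = 0.64 + 0.4552 + 23.27 + 0.8722 + 0.905 + 0.4363 + 0.18 = 26.76 ft²·°F·h/BTU
Q = A·ΔT/R = 1120 × (73 − 18.3) / 26.76 = 2289 BTU/h

2290 BTU/h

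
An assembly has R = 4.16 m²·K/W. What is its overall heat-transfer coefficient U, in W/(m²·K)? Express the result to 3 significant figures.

U = 1/R = 1/4.16 = 0.2404

0.240 W/(m²·K)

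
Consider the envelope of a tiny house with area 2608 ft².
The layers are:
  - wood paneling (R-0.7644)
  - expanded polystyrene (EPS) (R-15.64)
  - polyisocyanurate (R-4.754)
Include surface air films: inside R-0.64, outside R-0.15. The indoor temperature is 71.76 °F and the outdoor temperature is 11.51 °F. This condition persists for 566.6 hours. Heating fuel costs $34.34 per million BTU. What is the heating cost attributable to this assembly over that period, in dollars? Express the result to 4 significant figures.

139.3 dollars

R_total = 0.64 + 0.7644 + 15.64 + 4.754 + 0.15 = 21.948 ft²·°F·h/BTU
Q = 2608 × (71.76 − 11.51) / 21.948 = 7159.2 BTU/h
E = 7159.2 × 566.6 = 4056400 BTU
Cost = 4056400/10⁶ × 34.34 = $139.3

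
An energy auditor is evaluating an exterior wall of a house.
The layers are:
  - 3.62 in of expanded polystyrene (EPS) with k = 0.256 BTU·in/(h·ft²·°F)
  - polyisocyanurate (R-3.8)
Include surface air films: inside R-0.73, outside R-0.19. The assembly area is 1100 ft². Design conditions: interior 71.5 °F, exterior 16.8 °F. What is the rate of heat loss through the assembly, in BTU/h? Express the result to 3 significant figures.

3190 BTU/h

3.62/0.256 = 14.14
R_total = 0.73 + 14.14 + 3.8 + 0.19 = 18.86 ft²·°F·h/BTU
Q = A·ΔT/R = 1100 × (71.5 − 16.8) / 18.86 = 3190 BTU/h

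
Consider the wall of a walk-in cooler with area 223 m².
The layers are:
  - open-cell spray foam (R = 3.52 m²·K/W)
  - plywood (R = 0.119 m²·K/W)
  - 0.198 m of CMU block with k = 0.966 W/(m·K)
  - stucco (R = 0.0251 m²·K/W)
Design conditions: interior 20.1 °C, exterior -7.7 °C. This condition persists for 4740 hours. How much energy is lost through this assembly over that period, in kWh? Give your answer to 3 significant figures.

7590 kWh

0.198/0.966 = 0.205
R_total = 3.52 + 0.119 + 0.205 + 0.0251 = 3.869 m²·K/W
Q = 223 × (20.1 − (-7.7)) / 3.869 = 1602 W
E = 1602 W × 4740 h / 1000 = 7595 kWh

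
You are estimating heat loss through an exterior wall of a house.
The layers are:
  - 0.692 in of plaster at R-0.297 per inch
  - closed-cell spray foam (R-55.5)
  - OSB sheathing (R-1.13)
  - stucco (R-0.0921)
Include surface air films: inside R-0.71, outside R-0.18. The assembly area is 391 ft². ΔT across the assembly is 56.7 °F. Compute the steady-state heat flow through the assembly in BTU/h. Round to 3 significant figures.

0.692 × 0.297 = 0.2055
R_total = 0.71 + 0.2055 + 55.5 + 1.13 + 0.0921 + 0.18 = 57.82 ft²·°F·h/BTU
Q = A·ΔT/R = 391 × 56.7 / 57.82 = 383.4 BTU/h

383 BTU/h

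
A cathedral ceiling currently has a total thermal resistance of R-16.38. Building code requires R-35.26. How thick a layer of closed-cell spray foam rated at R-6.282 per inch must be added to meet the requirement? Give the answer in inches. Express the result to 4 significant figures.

3.005 in

ΔR = 35.26 − 16.38 = 18.88 ft²·°F·h/BTU
L = ΔR / (R/in) = 18.88/6.282 = 3.0054 in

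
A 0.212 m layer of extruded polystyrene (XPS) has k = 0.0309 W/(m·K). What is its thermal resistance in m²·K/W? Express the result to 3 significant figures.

R = L/k = 0.212/0.0309 = 6.861 m²·K/W

6.86 m²·K/W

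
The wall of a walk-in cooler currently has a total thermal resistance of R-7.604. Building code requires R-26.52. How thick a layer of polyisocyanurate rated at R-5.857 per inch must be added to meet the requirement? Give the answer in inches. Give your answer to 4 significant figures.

3.230 in

ΔR = 26.52 − 7.604 = 18.916 ft²·°F·h/BTU
L = ΔR / (R/in) = 18.916/5.857 = 3.2296 in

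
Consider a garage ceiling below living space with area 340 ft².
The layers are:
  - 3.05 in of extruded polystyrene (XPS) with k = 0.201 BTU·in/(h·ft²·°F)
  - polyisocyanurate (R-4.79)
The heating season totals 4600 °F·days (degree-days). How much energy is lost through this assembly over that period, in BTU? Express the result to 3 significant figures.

1880000 BTU

3.05/0.201 = 15.17
R_total = 15.17 + 4.79 = 19.96 ft²·°F·h/BTU
E = A × HDD × 24 / R = 340 × 4600 × 24 / 19.96 = 1880000 BTU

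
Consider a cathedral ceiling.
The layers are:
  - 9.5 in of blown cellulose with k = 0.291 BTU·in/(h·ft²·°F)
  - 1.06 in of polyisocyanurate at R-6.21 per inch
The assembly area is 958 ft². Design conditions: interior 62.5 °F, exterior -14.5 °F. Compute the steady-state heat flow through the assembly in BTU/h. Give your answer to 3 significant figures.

9.5/0.291 = 32.65
1.06 × 6.21 = 6.583
R_total = 32.65 + 6.583 = 39.23 ft²·°F·h/BTU
Q = A·ΔT/R = 958 × (62.5 − (-14.5)) / 39.23 = 1880 BTU/h

1880 BTU/h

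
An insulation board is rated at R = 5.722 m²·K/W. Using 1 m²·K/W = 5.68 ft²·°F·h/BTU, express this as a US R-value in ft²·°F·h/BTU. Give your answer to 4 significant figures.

R_US = 5.722 × 5.68 = 32.501

32.50 ft²·°F·h/BTU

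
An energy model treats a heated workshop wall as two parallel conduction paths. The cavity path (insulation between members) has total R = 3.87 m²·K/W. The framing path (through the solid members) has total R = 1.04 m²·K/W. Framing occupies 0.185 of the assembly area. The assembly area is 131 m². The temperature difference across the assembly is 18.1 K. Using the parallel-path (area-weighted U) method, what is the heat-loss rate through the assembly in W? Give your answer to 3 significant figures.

U_eff = 0.815/3.87 + 0.185/1.04 = 0.2106 + 0.1779 = 0.3885
R_eff = 1/U_eff = 2.574 m²·K/W
Q = 131 × 18.1 / 2.574 = 921.1 W

921 W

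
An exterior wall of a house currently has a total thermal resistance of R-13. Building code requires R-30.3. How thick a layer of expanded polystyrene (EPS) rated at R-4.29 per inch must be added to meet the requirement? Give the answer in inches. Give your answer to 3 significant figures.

ΔR = 30.3 − 13 = 17.3 ft²·°F·h/BTU
L = ΔR / (R/in) = 17.3/4.29 = 4.033 in

4.03 in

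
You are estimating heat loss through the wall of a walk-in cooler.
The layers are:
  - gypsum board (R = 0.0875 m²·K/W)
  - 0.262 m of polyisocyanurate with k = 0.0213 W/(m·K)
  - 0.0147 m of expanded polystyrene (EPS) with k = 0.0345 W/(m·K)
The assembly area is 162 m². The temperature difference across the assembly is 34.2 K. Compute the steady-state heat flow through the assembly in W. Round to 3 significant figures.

432 W

0.262/0.0213 = 12.3
0.0147/0.0345 = 0.4261
R_total = 0.0875 + 12.3 + 0.4261 = 12.81 m²·K/W
Q = A·ΔT/R = 162 × 34.2 / 12.81 = 432.4 W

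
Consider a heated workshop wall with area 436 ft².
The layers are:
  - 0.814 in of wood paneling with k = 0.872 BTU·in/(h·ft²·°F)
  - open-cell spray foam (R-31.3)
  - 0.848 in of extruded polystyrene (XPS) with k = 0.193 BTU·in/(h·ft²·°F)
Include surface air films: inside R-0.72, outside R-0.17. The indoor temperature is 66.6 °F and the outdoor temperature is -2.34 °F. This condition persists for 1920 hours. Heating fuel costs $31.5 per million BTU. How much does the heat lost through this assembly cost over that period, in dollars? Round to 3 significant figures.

0.814/0.872 = 0.9335
0.848/0.193 = 4.394
R_total = 0.72 + 0.9335 + 31.3 + 4.394 + 0.17 = 37.52 ft²·°F·h/BTU
Q = 436 × (66.6 − (-2.34)) / 37.52 = 801.2 BTU/h
E = 801.2 × 1920 = 1538000 BTU
Cost = 1538000/10⁶ × 31.5 = $48.45

48.5 dollars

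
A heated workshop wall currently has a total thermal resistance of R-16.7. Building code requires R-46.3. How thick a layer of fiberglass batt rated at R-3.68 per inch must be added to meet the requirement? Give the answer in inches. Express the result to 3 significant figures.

8.04 in

ΔR = 46.3 − 16.7 = 29.6 ft²·°F·h/BTU
L = ΔR / (R/in) = 29.6/3.68 = 8.043 in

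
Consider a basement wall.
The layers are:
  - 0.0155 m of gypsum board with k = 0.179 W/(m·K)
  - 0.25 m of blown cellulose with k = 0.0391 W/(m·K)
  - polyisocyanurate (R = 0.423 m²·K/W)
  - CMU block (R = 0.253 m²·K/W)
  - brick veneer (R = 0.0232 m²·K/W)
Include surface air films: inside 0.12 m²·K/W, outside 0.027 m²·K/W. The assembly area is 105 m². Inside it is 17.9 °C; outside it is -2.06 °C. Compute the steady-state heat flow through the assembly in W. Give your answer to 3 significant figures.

0.0155/0.179 = 0.08659
0.25/0.0391 = 6.394
R_total = 0.12 + 0.08659 + 6.394 + 0.423 + 0.253 + 0.0232 + 0.027 = 7.327 m²·K/W
Q = A·ΔT/R = 105 × (17.9 − (-2.06)) / 7.327 = 286.1 W

286 W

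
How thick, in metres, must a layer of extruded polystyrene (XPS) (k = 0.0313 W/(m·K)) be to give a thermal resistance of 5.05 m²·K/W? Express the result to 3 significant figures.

L = R·k = 5.05 × 0.0313 = 0.1581 m

0.158 m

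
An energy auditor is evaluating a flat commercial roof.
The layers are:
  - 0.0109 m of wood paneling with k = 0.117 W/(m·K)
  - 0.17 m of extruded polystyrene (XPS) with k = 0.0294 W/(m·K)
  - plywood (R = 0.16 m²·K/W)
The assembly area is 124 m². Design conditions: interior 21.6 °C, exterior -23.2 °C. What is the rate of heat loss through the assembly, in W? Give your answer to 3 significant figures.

920 W

0.0109/0.117 = 0.09316
0.17/0.0294 = 5.782
R_total = 0.09316 + 5.782 + 0.16 = 6.035 m²·K/W
Q = A·ΔT/R = 124 × (21.6 − (-23.2)) / 6.035 = 920.4 W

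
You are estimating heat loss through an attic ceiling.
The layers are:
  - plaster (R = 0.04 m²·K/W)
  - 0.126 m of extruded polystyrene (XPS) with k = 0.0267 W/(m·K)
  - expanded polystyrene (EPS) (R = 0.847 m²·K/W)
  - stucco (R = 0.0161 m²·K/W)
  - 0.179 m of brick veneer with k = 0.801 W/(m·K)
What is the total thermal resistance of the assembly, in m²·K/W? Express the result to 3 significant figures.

5.85 m²·K/W

0.126/0.0267 = 4.719
0.179/0.801 = 0.2235
R_total = 0.04 + 4.719 + 0.847 + 0.0161 + 0.2235 = 5.846 m²·K/W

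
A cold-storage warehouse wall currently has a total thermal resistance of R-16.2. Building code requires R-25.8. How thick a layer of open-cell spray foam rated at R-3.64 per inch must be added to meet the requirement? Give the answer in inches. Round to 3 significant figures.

ΔR = 25.8 − 16.2 = 9.6 ft²·°F·h/BTU
L = ΔR / (R/in) = 9.6/3.64 = 2.637 in

2.64 in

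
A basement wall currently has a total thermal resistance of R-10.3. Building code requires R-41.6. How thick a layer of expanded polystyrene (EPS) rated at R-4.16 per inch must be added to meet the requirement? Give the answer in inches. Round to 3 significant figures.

ΔR = 41.6 − 10.3 = 31.3 ft²·°F·h/BTU
L = ΔR / (R/in) = 31.3/4.16 = 7.524 in

7.52 in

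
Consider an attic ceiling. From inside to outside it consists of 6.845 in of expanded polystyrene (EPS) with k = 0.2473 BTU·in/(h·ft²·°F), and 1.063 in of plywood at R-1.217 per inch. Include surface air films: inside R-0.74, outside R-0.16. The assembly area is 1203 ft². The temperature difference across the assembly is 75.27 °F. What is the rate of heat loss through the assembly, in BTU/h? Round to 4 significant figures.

3031 BTU/h

6.845/0.2473 = 27.679
1.063 × 1.217 = 1.2937
R_total = 0.74 + 27.679 + 1.2937 + 0.16 = 29.873 ft²·°F·h/BTU
Q = A·ΔT/R = 1203 × 75.27 / 29.873 = 3031.2 BTU/h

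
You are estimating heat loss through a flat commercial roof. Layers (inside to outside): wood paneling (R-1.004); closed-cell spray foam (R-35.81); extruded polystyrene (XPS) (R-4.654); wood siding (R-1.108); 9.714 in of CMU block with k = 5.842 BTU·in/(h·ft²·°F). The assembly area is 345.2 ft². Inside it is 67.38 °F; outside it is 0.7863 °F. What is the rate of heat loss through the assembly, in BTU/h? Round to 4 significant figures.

519.6 BTU/h

9.714/5.842 = 1.6628
R_total = 1.004 + 35.81 + 4.654 + 1.108 + 1.6628 = 44.239 ft²·°F·h/BTU
Q = A·ΔT/R = 345.2 × (67.38 − 0.7863) / 44.239 = 519.64 BTU/h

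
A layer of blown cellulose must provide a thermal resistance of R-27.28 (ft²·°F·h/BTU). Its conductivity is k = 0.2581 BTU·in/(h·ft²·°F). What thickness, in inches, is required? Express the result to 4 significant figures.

L = R × k = 27.28 × 0.2581 = 7.041 in

7.041 in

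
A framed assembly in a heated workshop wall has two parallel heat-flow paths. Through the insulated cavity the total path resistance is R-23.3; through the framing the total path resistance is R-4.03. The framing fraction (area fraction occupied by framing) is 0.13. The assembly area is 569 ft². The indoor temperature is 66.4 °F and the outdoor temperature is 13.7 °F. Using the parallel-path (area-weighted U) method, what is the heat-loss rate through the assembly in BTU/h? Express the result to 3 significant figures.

2090 BTU/h

U_eff = 0.87/23.3 + 0.13/4.03 = 0.03734 + 0.03226 = 0.0696
R_eff = 1/U_eff = 14.37 ft²·°F·h/BTU
Q = 569 × (66.4 − 13.7) / 14.37 = 2087 BTU/h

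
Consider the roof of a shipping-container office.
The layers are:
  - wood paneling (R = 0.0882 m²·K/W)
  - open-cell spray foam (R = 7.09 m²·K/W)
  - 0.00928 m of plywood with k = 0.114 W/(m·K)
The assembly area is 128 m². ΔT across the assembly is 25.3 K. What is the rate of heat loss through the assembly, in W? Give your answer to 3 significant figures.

0.00928/0.114 = 0.0814
R_total = 0.0882 + 7.09 + 0.0814 = 7.26 m²·K/W
Q = A·ΔT/R = 128 × 25.3 / 7.26 = 446.1 W

446 W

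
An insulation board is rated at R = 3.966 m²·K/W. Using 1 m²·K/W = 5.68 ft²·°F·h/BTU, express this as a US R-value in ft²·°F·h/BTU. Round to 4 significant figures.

R_US = 3.966 × 5.68 = 22.527

22.53 ft²·°F·h/BTU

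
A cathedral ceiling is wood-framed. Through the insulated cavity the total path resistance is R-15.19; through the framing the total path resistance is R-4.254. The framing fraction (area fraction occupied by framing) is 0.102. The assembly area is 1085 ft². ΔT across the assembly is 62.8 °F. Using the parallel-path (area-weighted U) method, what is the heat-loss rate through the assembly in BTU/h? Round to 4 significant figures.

5662 BTU/h

U_eff = 0.898/15.19 + 0.102/4.254 = 0.059118 + 0.023977 = 0.083095
R_eff = 1/U_eff = 12.034 ft²·°F·h/BTU
Q = 1085 × 62.8 / 12.034 = 5661.9 BTU/h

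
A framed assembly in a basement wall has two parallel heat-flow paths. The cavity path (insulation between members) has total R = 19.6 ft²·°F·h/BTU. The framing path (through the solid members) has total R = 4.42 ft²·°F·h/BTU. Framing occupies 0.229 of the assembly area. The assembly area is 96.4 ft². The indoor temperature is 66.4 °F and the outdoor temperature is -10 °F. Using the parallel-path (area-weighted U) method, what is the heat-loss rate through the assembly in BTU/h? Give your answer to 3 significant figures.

U_eff = 0.771/19.6 + 0.229/4.42 = 0.03934 + 0.05181 = 0.09115
R_eff = 1/U_eff = 10.97 ft²·°F·h/BTU
Q = 96.4 × (66.4 − (-10)) / 10.97 = 671.3 BTU/h

671 BTU/h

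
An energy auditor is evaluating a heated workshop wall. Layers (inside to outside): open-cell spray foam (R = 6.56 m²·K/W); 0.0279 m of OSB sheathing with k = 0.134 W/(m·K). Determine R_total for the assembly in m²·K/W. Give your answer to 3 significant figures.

0.0279/0.134 = 0.2082
R_total = 6.56 + 0.2082 = 6.768 m²·K/W

6.77 m²·K/W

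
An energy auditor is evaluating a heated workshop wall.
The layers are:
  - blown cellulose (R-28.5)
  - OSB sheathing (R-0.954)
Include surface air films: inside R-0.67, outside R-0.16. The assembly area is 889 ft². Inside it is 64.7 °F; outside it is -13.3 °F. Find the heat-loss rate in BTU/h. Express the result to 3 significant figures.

2290 BTU/h

R_total = 0.67 + 28.5 + 0.954 + 0.16 = 30.28 ft²·°F·h/BTU
Q = A·ΔT/R = 889 × (64.7 − (-13.3)) / 30.28 = 2290 BTU/h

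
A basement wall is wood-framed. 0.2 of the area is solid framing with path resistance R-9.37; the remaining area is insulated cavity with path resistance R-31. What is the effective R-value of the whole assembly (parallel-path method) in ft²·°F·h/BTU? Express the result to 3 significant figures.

21.2 ft²·°F·h/BTU

U_eff = 0.8/31 + 0.2/9.37 = 0.02581 + 0.02134 = 0.04715
R_eff = 1/U_eff = 21.21 ft²·°F·h/BTU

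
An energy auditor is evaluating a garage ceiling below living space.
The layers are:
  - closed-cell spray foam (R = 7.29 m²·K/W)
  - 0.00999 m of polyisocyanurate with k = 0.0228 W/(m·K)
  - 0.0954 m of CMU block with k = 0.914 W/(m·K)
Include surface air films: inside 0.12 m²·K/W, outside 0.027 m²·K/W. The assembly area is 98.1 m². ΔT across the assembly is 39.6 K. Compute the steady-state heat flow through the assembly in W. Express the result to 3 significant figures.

487 W

0.00999/0.0228 = 0.4382
0.0954/0.914 = 0.1044
R_total = 0.12 + 7.29 + 0.4382 + 0.1044 + 0.027 = 7.98 m²·K/W
Q = A·ΔT/R = 98.1 × 39.6 / 7.98 = 486.8 W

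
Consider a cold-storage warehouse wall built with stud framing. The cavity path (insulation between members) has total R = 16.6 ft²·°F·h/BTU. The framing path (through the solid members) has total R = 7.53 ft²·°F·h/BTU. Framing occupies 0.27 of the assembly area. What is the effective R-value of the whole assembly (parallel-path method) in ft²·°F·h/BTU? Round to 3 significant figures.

12.5 ft²·°F·h/BTU

U_eff = 0.73/16.6 + 0.27/7.53 = 0.04398 + 0.03586 = 0.07983
R_eff = 1/U_eff = 12.53 ft²·°F·h/BTU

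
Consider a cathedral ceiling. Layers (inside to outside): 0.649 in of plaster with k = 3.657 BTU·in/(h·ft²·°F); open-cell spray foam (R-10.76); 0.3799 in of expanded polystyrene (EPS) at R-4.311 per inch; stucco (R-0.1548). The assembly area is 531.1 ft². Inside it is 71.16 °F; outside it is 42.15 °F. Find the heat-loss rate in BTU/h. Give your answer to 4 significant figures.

0.649/3.657 = 0.17747
0.3799 × 4.311 = 1.6377
R_total = 0.17747 + 10.76 + 1.6377 + 0.1548 = 12.73 ft²·°F·h/BTU
Q = A·ΔT/R = 531.1 × (71.16 − 42.15) / 12.73 = 1210.3 BTU/h

1210 BTU/h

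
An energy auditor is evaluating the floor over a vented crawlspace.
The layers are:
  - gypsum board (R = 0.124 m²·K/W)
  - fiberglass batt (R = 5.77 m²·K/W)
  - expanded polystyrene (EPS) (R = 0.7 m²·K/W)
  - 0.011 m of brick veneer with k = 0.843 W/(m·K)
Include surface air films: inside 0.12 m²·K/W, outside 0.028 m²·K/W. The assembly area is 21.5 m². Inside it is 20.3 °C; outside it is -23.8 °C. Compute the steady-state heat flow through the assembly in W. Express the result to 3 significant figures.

140 W

0.011/0.843 = 0.01305
R_total = 0.12 + 0.124 + 5.77 + 0.7 + 0.01305 + 0.028 = 6.755 m²·K/W
Q = A·ΔT/R = 21.5 × (20.3 − (-23.8)) / 6.755 = 140.4 W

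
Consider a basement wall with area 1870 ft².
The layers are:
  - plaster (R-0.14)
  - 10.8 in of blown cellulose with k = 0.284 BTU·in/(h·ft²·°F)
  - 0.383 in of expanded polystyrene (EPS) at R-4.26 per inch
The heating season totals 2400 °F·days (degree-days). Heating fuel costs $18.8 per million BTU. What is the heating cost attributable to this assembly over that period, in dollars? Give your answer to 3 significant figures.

50.9 dollars

10.8/0.284 = 38.03
0.383 × 4.26 = 1.632
R_total = 0.14 + 38.03 + 1.632 = 39.8 ft²·°F·h/BTU
E = A × HDD × 24 / R = 1870 × 2400 × 24 / 39.8 = 2706000 BTU
Cost = 2706000/10⁶ × 18.8 = $50.88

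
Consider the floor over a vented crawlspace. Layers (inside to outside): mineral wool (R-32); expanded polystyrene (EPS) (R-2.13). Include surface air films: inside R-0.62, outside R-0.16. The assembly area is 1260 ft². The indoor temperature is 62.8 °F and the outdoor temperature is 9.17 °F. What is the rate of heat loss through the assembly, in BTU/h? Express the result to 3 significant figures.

1940 BTU/h

R_total = 0.62 + 32 + 2.13 + 0.16 = 34.91 ft²·°F·h/BTU
Q = A·ΔT/R = 1260 × (62.8 − 9.17) / 34.91 = 1936 BTU/h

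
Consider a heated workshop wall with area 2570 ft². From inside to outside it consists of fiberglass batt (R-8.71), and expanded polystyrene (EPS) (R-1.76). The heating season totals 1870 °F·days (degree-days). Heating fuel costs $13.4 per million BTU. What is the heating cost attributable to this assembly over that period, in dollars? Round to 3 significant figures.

R_total = 8.71 + 1.76 = 10.47 ft²·°F·h/BTU
E = A × HDD × 24 / R = 2570 × 1870 × 24 / 10.47 = 11020000 BTU
Cost = 11020000/10⁶ × 13.4 = $147.6

148 dollars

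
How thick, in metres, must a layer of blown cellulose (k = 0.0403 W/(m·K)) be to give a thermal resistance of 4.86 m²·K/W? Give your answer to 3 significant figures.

0.196 m

L = R·k = 4.86 × 0.0403 = 0.1959 m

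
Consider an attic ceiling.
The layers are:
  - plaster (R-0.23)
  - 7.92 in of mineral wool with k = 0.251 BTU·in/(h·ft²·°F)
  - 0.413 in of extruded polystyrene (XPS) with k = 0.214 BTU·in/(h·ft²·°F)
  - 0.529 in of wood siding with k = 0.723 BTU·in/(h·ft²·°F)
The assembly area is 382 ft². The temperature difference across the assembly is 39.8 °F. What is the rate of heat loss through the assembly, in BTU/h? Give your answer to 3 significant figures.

7.92/0.251 = 31.55
0.413/0.214 = 1.93
0.529/0.723 = 0.7317
R_total = 0.23 + 31.55 + 1.93 + 0.7317 = 34.45 ft²·°F·h/BTU
Q = A·ΔT/R = 382 × 39.8 / 34.45 = 441.4 BTU/h

441 BTU/h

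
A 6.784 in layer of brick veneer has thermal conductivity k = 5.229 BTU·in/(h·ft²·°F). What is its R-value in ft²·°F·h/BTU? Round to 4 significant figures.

1.297 ft²·°F·h/BTU

R = L/k = 6.784/5.229 = 1.2974 ft²·°F·h/BTU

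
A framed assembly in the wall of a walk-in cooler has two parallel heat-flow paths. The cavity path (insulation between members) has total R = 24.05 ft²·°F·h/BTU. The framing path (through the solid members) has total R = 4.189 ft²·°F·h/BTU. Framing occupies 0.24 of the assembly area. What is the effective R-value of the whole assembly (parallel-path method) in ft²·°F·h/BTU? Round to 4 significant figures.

U_eff = 0.76/24.05 + 0.24/4.189 = 0.031601 + 0.057293 = 0.088894
R_eff = 1/U_eff = 11.249 ft²·°F·h/BTU

11.25 ft²·°F·h/BTU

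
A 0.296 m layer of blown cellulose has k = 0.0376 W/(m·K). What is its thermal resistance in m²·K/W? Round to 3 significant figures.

R = L/k = 0.296/0.0376 = 7.872 m²·K/W

7.87 m²·K/W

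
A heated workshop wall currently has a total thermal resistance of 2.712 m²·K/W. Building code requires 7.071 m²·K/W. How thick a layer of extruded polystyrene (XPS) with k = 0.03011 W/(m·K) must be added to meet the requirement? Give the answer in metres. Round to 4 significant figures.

0.1312 m

ΔR = 7.071 − 2.712 = 4.359 m²·K/W
L = ΔR × k = 4.359 × 0.03011 = 0.13125 m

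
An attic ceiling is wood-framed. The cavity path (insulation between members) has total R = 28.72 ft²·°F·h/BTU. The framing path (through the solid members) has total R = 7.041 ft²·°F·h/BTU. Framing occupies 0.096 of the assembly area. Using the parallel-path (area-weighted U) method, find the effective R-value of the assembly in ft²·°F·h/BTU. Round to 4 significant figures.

U_eff = 0.904/28.72 + 0.096/7.041 = 0.031476 + 0.013634 = 0.045111
R_eff = 1/U_eff = 22.168 ft²·°F·h/BTU

22.17 ft²·°F·h/BTU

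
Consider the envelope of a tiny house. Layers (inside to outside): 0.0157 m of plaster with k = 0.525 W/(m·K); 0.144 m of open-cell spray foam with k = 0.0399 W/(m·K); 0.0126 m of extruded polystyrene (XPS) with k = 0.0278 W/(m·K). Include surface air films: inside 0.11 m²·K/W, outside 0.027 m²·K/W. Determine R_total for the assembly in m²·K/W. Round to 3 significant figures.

4.23 m²·K/W

0.0157/0.525 = 0.0299
0.144/0.0399 = 3.609
0.0126/0.0278 = 0.4532
R_total = 0.11 + 0.0299 + 3.609 + 0.4532 + 0.027 = 4.229 m²·K/W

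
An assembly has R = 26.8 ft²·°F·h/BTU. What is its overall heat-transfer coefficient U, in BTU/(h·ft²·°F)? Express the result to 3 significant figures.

0.0373 BTU/(h·ft²·°F)

U = 1/R = 1/26.8 = 0.03731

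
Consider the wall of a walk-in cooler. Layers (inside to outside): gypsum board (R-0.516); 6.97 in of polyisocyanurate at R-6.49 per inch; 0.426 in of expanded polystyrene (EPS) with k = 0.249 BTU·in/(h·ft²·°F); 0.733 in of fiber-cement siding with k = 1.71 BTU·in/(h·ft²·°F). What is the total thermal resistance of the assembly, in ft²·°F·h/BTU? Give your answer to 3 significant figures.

6.97 × 6.49 = 45.24
0.426/0.249 = 1.711
0.733/1.71 = 0.4287
R_total = 0.516 + 45.24 + 1.711 + 0.4287 = 47.89 ft²·°F·h/BTU

47.9 ft²·°F·h/BTU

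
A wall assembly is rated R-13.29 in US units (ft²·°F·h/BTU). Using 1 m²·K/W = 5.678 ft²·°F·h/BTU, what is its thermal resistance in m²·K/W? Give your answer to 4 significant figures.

R_SI = 13.29/5.678 = 2.3406

2.341 m²·K/W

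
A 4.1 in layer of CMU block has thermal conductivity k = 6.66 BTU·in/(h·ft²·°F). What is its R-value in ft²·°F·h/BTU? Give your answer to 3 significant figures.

0.616 ft²·°F·h/BTU

R = L/k = 4.1/6.66 = 0.6156 ft²·°F·h/BTU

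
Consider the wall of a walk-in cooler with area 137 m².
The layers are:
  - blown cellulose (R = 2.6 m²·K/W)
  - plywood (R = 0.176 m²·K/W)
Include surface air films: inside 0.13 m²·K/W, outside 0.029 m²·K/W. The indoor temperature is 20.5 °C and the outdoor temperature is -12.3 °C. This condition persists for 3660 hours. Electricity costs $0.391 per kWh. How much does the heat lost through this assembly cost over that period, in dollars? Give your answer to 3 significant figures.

R_total = 0.13 + 2.6 + 0.176 + 0.029 = 2.935 m²·K/W
Q = 137 × (20.5 − (-12.3)) / 2.935 = 1531 W
E = 1531 W × 3660 h / 1000 = 5604 kWh
Cost = 5604 × 0.391 = $2191

2190 dollars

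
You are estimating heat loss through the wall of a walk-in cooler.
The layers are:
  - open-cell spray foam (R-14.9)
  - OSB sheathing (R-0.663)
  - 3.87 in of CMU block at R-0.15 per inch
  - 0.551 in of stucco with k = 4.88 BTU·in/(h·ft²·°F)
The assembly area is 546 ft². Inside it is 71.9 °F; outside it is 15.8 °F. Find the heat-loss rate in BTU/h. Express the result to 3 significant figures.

1880 BTU/h

3.87 × 0.15 = 0.5805
0.551/4.88 = 0.1129
R_total = 14.9 + 0.663 + 0.5805 + 0.1129 = 16.26 ft²·°F·h/BTU
Q = A·ΔT/R = 546 × (71.9 − 15.8) / 16.26 = 1884 BTU/h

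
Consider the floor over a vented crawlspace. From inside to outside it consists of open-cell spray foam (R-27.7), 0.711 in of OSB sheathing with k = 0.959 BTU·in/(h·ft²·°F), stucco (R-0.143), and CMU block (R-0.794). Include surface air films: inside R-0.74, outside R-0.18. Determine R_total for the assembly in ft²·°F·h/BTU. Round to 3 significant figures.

0.711/0.959 = 0.7414
R_total = 0.74 + 27.7 + 0.7414 + 0.143 + 0.794 + 0.18 = 30.3 ft²·°F·h/BTU

30.3 ft²·°F·h/BTU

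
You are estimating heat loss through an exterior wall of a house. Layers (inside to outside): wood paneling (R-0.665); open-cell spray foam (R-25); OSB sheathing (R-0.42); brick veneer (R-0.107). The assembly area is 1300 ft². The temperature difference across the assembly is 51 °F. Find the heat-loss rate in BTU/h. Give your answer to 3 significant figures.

R_total = 0.665 + 25 + 0.42 + 0.107 = 26.19 ft²·°F·h/BTU
Q = A·ΔT/R = 1300 × 51 / 26.19 = 2531 BTU/h

2530 BTU/h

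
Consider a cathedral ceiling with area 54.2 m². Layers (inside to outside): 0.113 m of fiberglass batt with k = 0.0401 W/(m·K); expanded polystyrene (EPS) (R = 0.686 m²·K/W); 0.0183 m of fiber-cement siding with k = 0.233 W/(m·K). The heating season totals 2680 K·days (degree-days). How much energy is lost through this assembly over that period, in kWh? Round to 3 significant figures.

0.113/0.0401 = 2.818
0.0183/0.233 = 0.07854
R_total = 2.818 + 0.686 + 0.07854 = 3.582 m²·K/W
E = A × HDD × 24 / R / 1000 = 54.2 × 2680 × 24 / 3.582 / 1000 = 973.1 kWh

973 kWh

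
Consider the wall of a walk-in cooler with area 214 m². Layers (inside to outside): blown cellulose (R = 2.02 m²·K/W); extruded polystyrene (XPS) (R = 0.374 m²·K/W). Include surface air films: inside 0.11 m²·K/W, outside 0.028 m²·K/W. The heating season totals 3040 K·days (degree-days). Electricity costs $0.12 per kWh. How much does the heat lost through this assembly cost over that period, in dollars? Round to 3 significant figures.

R_total = 0.11 + 2.02 + 0.374 + 0.028 = 2.532 m²·K/W
E = A × HDD × 24 / R / 1000 = 214 × 3040 × 24 / 2.532 / 1000 = 6166 kWh
Cost = 6166 × 0.12 = $740

740 dollars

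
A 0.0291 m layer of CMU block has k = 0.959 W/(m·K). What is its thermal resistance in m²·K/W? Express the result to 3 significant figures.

0.0303 m²·K/W

R = L/k = 0.0291/0.959 = 0.03034 m²·K/W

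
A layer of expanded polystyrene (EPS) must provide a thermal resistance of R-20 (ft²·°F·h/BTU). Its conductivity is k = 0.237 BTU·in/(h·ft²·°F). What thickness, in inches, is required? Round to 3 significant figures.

4.74 in

L = R × k = 20 × 0.237 = 4.74 in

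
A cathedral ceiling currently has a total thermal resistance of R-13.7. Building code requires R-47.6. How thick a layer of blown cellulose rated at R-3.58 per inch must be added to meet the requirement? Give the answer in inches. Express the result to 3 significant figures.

ΔR = 47.6 − 13.7 = 33.9 ft²·°F·h/BTU
L = ΔR / (R/in) = 33.9/3.58 = 9.469 in

9.47 in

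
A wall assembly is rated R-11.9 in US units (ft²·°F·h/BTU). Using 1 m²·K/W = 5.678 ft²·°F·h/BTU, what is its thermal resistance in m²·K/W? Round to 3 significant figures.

2.10 m²·K/W

R_SI = 11.9/5.678 = 2.096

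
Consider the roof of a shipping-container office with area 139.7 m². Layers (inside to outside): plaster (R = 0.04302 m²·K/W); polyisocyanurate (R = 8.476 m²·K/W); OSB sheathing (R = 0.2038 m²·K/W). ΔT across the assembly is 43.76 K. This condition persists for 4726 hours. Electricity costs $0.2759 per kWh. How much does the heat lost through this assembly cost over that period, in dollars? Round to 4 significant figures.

R_total = 0.04302 + 8.476 + 0.2038 = 8.7228 m²·K/W
Q = 139.7 × 43.76 / 8.7228 = 700.84 W
E = 700.84 W × 4726 h / 1000 = 3312.2 kWh
Cost = 3312.2 × 0.2759 = $913.82

913.8 dollars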